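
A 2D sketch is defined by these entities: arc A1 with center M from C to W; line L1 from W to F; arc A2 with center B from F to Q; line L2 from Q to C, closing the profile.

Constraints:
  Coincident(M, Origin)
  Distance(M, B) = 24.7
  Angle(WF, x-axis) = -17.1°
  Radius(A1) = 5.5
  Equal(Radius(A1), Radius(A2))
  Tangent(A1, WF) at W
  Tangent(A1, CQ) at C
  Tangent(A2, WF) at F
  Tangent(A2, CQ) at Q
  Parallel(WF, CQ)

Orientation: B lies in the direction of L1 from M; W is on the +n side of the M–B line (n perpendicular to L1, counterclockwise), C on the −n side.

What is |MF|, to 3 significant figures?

25.3

Tangency of A1 to both parallel lines with radius 5.5 puts W and C at M ± 5.5·n: W = (1.62, 5.26), C = (-1.62, -5.26). Equal radii place F and Q the same way about B: F = B + 5.5·n = (25.2, -2.01), Q = B − 5.5·n = (22.0, -12.5). Then |MF| = |F − M| = 25.3.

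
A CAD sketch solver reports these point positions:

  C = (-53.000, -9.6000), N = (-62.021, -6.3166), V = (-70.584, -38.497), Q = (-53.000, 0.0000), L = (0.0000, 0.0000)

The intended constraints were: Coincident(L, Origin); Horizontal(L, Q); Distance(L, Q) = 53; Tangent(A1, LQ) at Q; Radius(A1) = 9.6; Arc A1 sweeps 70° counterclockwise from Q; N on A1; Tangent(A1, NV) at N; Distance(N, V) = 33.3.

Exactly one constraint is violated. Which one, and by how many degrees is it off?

Tangent(A1, NV) at N — off by 5.10°.

L = (0.00, 0.00) ✓; L.y = 0.00, Q.y = 0.00 ✓; |LQ| = 53.00 ✓; ∠(CQ, QL) = 90.00° ✓; |CQ| = 9.600 ✓; bearing(C→N) − bearing(C→Q) = 70.00° ✓; |CN| = 9.600 ✓; ∠(CN, NV) = 84.90° ✗; |NV| = 33.30 ✓.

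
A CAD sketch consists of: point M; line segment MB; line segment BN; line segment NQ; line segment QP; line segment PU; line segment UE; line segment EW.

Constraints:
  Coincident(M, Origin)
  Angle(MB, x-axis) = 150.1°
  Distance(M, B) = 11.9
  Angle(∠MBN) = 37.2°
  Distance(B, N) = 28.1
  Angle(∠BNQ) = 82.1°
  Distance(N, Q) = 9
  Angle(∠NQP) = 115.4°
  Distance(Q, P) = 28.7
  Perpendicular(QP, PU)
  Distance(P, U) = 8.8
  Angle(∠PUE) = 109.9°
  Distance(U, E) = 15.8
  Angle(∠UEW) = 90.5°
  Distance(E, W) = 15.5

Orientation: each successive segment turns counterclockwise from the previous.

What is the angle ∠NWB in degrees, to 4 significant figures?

96.00°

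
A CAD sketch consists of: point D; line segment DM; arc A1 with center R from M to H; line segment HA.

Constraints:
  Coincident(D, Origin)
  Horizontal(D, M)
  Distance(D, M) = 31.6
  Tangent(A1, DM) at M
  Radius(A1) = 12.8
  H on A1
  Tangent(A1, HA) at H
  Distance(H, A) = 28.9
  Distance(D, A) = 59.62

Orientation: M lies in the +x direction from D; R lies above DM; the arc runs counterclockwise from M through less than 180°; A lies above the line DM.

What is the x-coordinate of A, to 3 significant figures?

41.5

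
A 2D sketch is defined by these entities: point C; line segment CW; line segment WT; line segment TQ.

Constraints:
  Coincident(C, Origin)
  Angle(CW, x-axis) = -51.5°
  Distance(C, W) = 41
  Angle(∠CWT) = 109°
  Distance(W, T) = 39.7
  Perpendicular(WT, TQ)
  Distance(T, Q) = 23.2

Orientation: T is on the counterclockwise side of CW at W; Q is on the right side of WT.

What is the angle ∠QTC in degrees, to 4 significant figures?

126.2°

C is at the origin; CW runs at -51.5° with length 41.0, so W = 41.0·(cos -51.5°, sin -51.5°) = (25.52, -32.09). ∠CWT = 109.0°, so WT runs at -51.5° + (180° − 109.0°) = 19.50° from the x-axis; with |WT| = 39.7, T = W + 39.7·(cos 19.50°, sin 19.50°) = (62.95, -18.83). The perpendicularity gives TQ at right angles to WT; with |TQ| = 23.2 on the right of WT, Q = T + 23.2·(0.3338, -0.9426) = (70.69, -40.70). Then cos ∠QTC = TQ·TC / (|TQ||TC|), giving 126.2°.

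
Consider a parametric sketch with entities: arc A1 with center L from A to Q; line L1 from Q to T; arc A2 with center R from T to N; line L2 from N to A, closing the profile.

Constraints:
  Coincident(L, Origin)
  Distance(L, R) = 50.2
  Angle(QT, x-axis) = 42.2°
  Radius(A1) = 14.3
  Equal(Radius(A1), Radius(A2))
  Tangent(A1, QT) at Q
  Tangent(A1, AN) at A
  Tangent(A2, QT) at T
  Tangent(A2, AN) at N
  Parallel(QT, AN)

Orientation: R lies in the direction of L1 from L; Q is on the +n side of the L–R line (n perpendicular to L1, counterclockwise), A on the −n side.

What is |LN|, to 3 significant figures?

52.2

The slot axis is L1's direction at 42.2°, so u = (cos 42.2°, sin 42.2°) = (0.741, 0.672) and n = (−sin 42.2°, cos 42.2°) = (-0.672, 0.741). L is at the origin and R lies 50.2 along u from L, so R = 50.2·u = (37.2, 33.7). Tangency of A1 to both parallel lines with radius 14.3 puts Q and A at L ± 14.3·n: Q = (-9.61, 10.6), A = (9.61, -10.6). Equal radii place T and N the same way about R: T = R + 14.3·n = (27.6, 44.3), N = R − 14.3·n = (46.8, 23.1). Then |LN| = |N − L| = 52.2.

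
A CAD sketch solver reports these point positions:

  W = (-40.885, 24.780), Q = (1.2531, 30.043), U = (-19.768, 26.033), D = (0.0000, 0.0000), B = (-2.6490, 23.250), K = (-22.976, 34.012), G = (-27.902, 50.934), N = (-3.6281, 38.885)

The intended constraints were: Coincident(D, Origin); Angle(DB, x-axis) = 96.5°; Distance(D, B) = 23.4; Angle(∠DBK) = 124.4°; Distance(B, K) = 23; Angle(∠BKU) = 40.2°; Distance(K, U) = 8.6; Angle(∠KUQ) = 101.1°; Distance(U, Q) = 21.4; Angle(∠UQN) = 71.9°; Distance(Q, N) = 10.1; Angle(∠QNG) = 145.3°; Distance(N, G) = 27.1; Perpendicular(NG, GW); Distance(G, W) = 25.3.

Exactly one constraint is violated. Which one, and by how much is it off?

Distance(G, W) = 25.3 — off by 3.90.

D = (0.00, 0.00) ✓; DB at 96.50° ✓; |DB| = 23.40 ✓; ∠DBK = 124.4° ✓; |BK| = 23.00 ✓; ∠BKU = 40.20° ✓; |KU| = 8.600 ✓; ∠KUQ = 101.1° ✓; |UQ| = 21.40 ✓; ∠UQN = 71.90° ✓; |QN| = 10.10 ✓; ∠QNG = 145.3° ✓; |NG| = 27.10 ✓; ∠(NG, GW) = 90.00° ✓; |GW| = 29.20 ✗.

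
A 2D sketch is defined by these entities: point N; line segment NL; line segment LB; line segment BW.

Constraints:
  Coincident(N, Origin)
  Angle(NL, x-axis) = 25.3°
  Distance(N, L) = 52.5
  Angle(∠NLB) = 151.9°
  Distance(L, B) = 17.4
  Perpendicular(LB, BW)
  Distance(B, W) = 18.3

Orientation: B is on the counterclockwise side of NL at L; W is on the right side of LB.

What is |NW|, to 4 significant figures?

76.88

N is at the origin; NL runs at 25.3° with length 52.5, so L = 52.5·(cos 25.3°, sin 25.3°) = (47.46, 22.44). ∠NLB = 151.9°, so LB runs at 25.3° + (180° − 151.9°) = 53.40° from the x-axis; with |LB| = 17.4, B = L + 17.4·(cos 53.40°, sin 53.40°) = (57.84, 36.41). LB ⟂ BW; with |BW| = 18.3 on the right of LB, W = B + 18.3·(0.8028, -0.5962) = (72.53, 25.49). Then |NW| = |W − N| = 76.88.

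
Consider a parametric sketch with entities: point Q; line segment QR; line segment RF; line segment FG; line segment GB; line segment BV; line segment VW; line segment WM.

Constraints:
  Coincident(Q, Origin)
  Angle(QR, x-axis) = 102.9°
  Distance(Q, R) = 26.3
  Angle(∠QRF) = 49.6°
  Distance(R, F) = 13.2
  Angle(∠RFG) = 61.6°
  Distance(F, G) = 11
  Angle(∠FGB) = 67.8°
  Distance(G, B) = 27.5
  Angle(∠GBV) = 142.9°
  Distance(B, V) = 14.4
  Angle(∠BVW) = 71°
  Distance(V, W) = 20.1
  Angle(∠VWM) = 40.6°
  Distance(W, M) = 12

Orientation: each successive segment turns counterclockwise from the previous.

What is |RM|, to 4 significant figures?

15.43

Q is at the origin; QR runs at 102.9° with length 26.3, so R = (-5.871, 25.64). ∠QRF = 49.6° gives RF at -126.7° from the x-axis; with |RF| = 13.2, F = (-13.76, 15.05). ∠RFG = 61.6° gives FG at -8.300° from the x-axis; with |FG| = 11.0, G = (-2.875, 13.46). ∠FGB = 67.8° gives GB at 103.9° from the x-axis; with |GB| = 27.5, B = (-9.482, 40.16). ∠GBV = 142.9° gives BV at 141.0° from the x-axis; with |BV| = 14.4, V = (-20.67, 49.22). ∠BVW = 71.0° gives VW at -110.0° from the x-axis; with |VW| = 20.1, W = (-27.55, 30.33). ∠VWM = 40.6° gives WM at 29.40° from the x-axis; with |WM| = 12.0, M = (-17.09, 36.22). Then |RM| = |M − R| = 15.43.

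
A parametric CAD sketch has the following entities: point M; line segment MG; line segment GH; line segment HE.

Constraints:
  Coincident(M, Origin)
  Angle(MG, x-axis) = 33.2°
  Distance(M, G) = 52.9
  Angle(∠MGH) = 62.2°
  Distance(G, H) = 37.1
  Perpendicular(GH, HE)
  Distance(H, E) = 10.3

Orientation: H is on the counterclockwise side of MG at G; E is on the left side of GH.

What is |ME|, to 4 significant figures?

38.55

∠MGH = 62.2°, so GH runs at 33.2° + (180° − 62.2°) = 151.0° from the x-axis; with |GH| = 37.1, H = G + 37.1·(cos 151.0°, sin 151.0°) = (11.82, 46.95). GH is perpendicular to HE; with |HE| = 10.3 on the left of GH, E = H + 10.3·(-0.4848, -0.8746) = (6.823, 37.94). Then |ME| = |E − M| = 38.55.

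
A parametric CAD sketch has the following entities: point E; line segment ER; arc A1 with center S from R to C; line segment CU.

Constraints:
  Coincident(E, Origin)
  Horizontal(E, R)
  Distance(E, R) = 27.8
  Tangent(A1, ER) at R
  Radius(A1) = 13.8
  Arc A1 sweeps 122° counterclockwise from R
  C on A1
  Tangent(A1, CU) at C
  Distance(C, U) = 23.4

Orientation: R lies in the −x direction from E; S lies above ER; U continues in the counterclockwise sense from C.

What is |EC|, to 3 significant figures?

26.5

E is at the origin; ER is horizontal with |ER| = 27.8 and R on the −x side, so R = (-27.8, 0.00). Since A1 is tangent to ER there, SR ⟂ ER, so S = R + (0, 13.8) = (-27.8, 13.8). On A1, R sits at bearing -90° from S; a 122° counterclockwise sweep puts C at bearing 32°, so C = S + 13.8·(cos 32°, sin 32°) = (-16.1, 21.1). Then |EC| = |C − E| = 26.5.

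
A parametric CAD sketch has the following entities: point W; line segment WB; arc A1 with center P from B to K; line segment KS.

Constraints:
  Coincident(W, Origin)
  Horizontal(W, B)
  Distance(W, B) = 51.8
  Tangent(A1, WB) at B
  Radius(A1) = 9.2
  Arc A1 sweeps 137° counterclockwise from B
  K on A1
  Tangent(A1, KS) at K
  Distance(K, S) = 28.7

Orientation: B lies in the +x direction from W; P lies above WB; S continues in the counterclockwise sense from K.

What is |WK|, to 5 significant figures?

60.219

W is at the origin; W and B share the same y with |WB| = 51.8 and B on the +x side, so B = (51.800, 0.0000). Since A1 is tangent to WB there, PB ⟂ WB, so P = B + (0, 9.2) = (51.800, 9.2000). On A1, B sits at bearing -90° from P; a 137° counterclockwise sweep puts K at bearing 47°, so K = P + 9.2·(cos 47°, sin 47°) = (58.074, 15.928). Then |WK| = |K − W| = 60.219.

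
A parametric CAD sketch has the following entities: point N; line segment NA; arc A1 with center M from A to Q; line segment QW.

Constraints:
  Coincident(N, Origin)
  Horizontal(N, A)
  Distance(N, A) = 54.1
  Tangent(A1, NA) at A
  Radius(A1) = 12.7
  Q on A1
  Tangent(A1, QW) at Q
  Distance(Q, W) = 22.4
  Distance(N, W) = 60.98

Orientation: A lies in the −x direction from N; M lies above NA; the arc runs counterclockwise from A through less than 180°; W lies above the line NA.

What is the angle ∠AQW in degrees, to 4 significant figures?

127.2°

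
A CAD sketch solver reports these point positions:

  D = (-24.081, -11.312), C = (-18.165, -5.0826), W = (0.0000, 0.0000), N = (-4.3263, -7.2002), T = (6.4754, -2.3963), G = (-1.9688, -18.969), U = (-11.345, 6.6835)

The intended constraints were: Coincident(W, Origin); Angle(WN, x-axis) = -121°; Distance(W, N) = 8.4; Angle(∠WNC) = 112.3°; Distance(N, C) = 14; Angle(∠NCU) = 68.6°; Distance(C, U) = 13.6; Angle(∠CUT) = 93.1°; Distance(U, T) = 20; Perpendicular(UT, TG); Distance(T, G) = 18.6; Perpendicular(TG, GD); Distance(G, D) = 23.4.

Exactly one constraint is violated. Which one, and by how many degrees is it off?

Perpendicular(TG, GD) — off by 7.90°.

W = (0.00, 0.00) ✓; WN at -121.0° ✓; |WN| = 8.400 ✓; ∠WNC = 112.3° ✓; |NC| = 14.00 ✓; ∠NCU = 68.60° ✓; |CU| = 13.60 ✓; ∠CUT = 93.10° ✓; |UT| = 20.00 ✓; ∠(UT, TG) = 90.00° ✓; |TG| = 18.60 ✓; ∠(TG, GD) = 82.10° ✗; |GD| = 23.40 ✓.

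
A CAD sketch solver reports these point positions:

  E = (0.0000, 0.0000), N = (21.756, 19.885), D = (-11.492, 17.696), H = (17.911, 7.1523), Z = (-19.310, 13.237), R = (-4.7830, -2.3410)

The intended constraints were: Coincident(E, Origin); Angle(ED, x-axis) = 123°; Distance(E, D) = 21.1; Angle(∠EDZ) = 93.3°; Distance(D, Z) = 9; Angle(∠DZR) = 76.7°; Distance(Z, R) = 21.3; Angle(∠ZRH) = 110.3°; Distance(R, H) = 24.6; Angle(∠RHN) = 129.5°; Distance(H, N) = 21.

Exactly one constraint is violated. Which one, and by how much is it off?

Distance(H, N) = 21 — off by 7.70.

E = (0.00, 0.00) ✓; ED at 123.0° ✓; |ED| = 21.10 ✓; ∠EDZ = 93.30° ✓; |DZ| = 9.000 ✓; ∠DZR = 76.70° ✓; |ZR| = 21.30 ✓; ∠ZRH = 110.3° ✓; |RH| = 24.60 ✓; ∠RHN = 129.5° ✓; |HN| = 13.30 ✗.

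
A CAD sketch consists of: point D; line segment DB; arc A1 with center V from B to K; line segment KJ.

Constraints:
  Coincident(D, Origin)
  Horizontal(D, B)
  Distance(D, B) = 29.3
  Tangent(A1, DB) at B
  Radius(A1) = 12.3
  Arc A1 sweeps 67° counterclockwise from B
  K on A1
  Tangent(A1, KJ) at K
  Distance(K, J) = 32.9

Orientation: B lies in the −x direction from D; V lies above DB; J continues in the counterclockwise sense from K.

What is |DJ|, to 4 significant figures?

38.12

On A1, B sits at bearing -90° from V; a 67° counterclockwise sweep puts K at bearing -23°, so K = V + 12.3·(cos -23°, sin -23°) = (-17.98, 7.494). Since A1 is tangent to KJ there, VK ⟂ KJ, so KJ runs along (−sin -23°, cos -23°); with |KJ| = 32.9, J = (-5.123, 37.78). Then |DJ| = |J − D| = 38.12.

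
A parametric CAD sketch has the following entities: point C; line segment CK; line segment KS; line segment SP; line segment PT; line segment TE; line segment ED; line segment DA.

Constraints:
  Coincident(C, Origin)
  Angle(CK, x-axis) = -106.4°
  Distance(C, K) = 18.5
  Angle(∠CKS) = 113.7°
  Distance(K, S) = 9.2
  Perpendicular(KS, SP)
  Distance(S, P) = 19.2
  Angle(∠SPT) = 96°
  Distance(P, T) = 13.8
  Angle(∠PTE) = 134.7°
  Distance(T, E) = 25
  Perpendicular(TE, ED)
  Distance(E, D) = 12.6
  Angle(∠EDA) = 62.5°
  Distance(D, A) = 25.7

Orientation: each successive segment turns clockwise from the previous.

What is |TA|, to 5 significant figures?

2.3225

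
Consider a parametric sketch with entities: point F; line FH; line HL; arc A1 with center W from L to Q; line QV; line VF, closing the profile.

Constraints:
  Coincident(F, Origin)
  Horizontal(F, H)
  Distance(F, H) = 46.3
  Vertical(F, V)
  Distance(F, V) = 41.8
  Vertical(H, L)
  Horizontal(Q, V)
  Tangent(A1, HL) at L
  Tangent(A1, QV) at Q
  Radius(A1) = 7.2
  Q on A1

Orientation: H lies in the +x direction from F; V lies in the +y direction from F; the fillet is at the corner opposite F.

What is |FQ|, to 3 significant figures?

57.2

F is at the origin; F and H share the same y with |FH| = 46.3 and H on the +x side, so H = (46.3, 0.00). F and V share the same x with |FV| = 41.8 and V on the +y side, so V = (0.00, 41.8). The virtual corner opposite F is at (46.3, 41.8). A1 meets HL tangentially, so WL is at right angles to HL and A1 meets QV tangentially, so WQ is at right angles to QV, with radius 7.2, so the center W sits 7.2 in from both sides at W = (39.1, 34.6). That places the tangent points at L = (46.3, 34.6) on HL and Q = (39.1, 41.8) on QV. Then |FQ| = |Q − F| = 57.2.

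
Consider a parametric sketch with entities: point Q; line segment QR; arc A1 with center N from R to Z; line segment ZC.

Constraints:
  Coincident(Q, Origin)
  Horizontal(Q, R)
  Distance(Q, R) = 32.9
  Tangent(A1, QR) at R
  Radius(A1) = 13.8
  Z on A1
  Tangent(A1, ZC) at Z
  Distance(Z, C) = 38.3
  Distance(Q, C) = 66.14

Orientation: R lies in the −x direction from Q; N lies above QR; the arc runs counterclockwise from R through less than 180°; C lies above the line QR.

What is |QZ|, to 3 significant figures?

28.7

Q is at the origin; QR is horizontal with |QR| = 32.9 and R on the −x side, so R = (-32.9, 0.00). Since A1 is tangent to QR there, NR ⟂ QR, so N = R + (0, 13.8) = (-32.9, 13.8). Since NZ ⟂ ZC (tangency), |NC| = √(13.8² + 38.3²) = 40.7 regardless of where Z sits on A1. So C lies on both circle(Q, 66.14) and circle(N, 40.7); the above-QR intersection is C = (-37.9, 54.2). Z is the foot of the tangent from C: Z = (-20.6, 20.0).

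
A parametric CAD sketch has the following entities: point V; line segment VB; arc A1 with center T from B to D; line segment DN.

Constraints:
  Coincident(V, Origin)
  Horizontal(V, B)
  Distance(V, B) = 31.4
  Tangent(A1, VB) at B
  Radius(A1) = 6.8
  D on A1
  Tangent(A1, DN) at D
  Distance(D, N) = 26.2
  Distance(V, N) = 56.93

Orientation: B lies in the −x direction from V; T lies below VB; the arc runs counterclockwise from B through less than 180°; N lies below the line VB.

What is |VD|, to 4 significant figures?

37.35

Checks: |VB| = 31.40 ✓; |TD| = 6.800 ✓; ∠(TD, DN) = 90.00° ✓; |DN| = 26.20 ✓; |VN| = 56.93 ✓.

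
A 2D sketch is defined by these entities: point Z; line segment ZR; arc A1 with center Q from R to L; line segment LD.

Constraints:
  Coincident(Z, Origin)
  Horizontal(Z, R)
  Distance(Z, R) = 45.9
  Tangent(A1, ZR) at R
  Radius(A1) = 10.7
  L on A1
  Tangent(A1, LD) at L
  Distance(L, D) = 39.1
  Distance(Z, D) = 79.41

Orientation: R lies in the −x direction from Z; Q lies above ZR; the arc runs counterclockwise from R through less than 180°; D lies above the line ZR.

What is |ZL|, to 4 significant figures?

41.92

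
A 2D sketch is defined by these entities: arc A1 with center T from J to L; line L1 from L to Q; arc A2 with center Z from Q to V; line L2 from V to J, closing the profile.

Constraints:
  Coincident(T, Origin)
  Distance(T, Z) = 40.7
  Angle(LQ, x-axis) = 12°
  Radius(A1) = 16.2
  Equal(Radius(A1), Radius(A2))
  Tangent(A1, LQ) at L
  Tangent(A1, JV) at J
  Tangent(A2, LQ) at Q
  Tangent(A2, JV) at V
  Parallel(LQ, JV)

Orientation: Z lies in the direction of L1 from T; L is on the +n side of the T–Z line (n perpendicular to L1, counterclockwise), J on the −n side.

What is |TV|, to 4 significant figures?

43.81

The slot axis is L1's direction at 12.0°, so u = (cos 12.0°, sin 12.0°) = (0.9781, 0.2079) and n = (−sin 12.0°, cos 12.0°) = (-0.2079, 0.9781). T is at the origin and Z lies 40.7 along u from T, so Z = 40.7·u = (39.81, 8.462). Tangency of A1 to both parallel lines with radius 16.2 puts L and J at T ± 16.2·n: L = (-3.368, 15.85), J = (3.368, -15.85). Equal radii place Q and V the same way about Z: Q = Z + 16.2·n = (36.44, 24.31), V = Z − 16.2·n = (43.18, -7.384). Then |TV| = |V − T| = 43.81.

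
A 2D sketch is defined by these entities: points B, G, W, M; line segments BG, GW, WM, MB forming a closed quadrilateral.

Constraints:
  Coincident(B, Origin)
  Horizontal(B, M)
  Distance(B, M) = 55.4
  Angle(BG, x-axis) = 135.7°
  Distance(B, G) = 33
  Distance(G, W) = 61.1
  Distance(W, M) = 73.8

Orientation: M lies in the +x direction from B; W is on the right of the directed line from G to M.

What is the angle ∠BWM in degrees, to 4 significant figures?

46.81°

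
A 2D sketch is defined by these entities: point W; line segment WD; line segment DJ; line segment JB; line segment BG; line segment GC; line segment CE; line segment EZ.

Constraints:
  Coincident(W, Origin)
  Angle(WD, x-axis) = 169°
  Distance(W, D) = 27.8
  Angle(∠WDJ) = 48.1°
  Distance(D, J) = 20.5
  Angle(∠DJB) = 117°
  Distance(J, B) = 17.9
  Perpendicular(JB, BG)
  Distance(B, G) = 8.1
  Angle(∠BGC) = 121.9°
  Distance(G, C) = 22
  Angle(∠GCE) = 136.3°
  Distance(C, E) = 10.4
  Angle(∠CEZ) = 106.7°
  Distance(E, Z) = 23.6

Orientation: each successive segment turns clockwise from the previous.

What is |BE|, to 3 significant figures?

33.8

W is at the origin; WD runs at 169.0° with length 27.8, so D = (-27.3, 5.30). ∠WDJ = 48.1° gives DJ at 37.1° from the x-axis; with |DJ| = 20.5, J = (-10.9, 17.7). ∠DJB = 117.0° gives JB at -25.9° from the x-axis; with |JB| = 17.9, B = (5.16, 9.85). JB ⟂ BG, so BG runs at -116°; with |BG| = 8.1, G = (1.63, 2.57). ∠BGC = 121.9° gives GC at -174° from the x-axis; with |GC| = 22.0, C = (-20.3, 0.265). ∠GCE = 136.3° gives CE at 142° from the x-axis; with |CE| = 10.4, E = (-28.5, 6.63). Then |BE| = |E − B| = 33.8.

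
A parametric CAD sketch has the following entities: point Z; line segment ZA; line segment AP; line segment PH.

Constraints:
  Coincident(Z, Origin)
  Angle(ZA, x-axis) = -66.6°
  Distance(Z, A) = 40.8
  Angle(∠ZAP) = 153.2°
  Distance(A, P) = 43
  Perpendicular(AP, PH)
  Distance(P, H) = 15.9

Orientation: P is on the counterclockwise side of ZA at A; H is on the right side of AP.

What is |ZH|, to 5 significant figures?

86.506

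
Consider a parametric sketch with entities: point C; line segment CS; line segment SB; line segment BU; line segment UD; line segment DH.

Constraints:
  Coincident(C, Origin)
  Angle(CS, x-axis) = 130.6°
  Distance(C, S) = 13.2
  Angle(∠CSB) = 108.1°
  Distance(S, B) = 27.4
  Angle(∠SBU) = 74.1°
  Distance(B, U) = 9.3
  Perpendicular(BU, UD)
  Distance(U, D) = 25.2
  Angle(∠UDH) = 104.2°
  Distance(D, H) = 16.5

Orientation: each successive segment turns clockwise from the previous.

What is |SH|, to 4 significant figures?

14.49

C is at the origin; CS runs at 130.6° with length 13.2, so S = (-8.590, 10.02). ∠CSB = 108.1° gives SB at 58.70° from the x-axis; with |SB| = 27.4, B = (5.645, 33.43). ∠SBU = 74.1° gives BU at -47.20° from the x-axis; with |BU| = 9.3, U = (11.96, 26.61). BU is perpendicular to UD, so UD runs at -137.2°; with |UD| = 25.2, D = (-6.527, 9.489). ∠UDH = 104.2° gives DH at 147.0° from the x-axis; with |DH| = 16.5, H = (-20.36, 18.48). Then |SH| = |H − S| = 14.49.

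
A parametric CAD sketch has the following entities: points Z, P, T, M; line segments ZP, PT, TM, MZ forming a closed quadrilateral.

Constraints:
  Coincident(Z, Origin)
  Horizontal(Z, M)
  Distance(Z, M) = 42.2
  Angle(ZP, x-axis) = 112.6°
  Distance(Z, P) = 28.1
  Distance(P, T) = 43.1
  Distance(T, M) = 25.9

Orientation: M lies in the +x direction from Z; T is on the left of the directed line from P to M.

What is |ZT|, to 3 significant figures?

40.2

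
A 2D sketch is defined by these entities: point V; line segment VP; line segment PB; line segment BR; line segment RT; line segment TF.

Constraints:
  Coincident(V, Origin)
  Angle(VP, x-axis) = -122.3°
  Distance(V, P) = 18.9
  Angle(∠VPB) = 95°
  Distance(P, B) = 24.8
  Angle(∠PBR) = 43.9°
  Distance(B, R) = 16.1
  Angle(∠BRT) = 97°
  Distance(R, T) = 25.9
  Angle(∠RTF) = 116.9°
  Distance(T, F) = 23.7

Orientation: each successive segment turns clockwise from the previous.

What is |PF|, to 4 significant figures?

28.40

V is at the origin; VP runs at -122.3° with length 18.9, so P = (-10.10, -15.98). ∠VPB = 95.0° gives PB at 152.7° from the x-axis; with |PB| = 24.8, B = (-32.14, -4.601). ∠PBR = 43.9° gives BR at 16.60° from the x-axis; with |BR| = 16.1, R = (-16.71, -0.001357). ∠BRT = 97.0° gives RT at -66.40° from the x-axis; with |RT| = 25.9, T = (-6.339, -23.74). ∠RTF = 116.9° gives TF at -129.5° from the x-axis; with |TF| = 23.7, F = (-21.41, -42.02). Then |PF| = |F − P| = 28.40.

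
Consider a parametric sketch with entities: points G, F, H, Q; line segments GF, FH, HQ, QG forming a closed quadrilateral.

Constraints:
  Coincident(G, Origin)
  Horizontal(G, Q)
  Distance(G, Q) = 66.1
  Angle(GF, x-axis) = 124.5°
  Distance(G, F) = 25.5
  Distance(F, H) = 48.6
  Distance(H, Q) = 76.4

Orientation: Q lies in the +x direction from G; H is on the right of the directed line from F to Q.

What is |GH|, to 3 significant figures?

27.3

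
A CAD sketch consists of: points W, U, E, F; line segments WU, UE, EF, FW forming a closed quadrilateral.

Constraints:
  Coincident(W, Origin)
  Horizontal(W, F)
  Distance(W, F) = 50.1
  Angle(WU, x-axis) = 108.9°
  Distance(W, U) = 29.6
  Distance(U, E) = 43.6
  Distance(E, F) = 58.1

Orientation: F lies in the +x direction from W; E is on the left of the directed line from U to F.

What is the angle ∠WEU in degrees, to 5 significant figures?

28.802°

Checks: |UE| = 43.60 ✓; |EF| = 58.10 ✓.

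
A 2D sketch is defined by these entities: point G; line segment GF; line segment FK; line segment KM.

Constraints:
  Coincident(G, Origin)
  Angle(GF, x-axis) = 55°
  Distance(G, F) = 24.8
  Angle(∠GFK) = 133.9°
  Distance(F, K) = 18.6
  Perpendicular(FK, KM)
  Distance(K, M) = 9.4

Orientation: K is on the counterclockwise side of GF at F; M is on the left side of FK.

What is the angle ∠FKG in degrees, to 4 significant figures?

26.53°

G is at the origin; GF runs at 55.0° with length 24.8, so F = 24.8·(cos 55.0°, sin 55.0°) = (14.22, 20.31). ∠GFK = 133.9°, so FK runs at 55.0° + (180° − 133.9°) = 101.1° from the x-axis; with |FK| = 18.6, K = F + 18.6·(cos 101.1°, sin 101.1°) = (10.64, 38.57). Then cos ∠FKG = KF·KG / (|KF||KG|), giving 26.53°.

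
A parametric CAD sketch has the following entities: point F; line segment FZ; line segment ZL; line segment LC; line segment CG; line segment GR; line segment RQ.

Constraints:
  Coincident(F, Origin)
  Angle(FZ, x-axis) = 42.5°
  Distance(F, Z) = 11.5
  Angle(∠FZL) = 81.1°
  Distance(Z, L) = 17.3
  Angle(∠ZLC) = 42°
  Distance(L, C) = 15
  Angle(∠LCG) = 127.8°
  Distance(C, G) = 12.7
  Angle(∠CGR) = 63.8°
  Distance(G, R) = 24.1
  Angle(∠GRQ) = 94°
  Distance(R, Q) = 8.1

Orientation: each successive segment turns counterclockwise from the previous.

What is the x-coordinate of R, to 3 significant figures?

9.50

∠LCG = 127.8° gives CG at -28.4° from the x-axis; with |CG| = 12.7, G = (8.58, -2.28). ∠CGR = 63.8° gives GR at 87.8° from the x-axis; with |GR| = 24.1, R = (9.50, 21.8). So R.x = 9.50.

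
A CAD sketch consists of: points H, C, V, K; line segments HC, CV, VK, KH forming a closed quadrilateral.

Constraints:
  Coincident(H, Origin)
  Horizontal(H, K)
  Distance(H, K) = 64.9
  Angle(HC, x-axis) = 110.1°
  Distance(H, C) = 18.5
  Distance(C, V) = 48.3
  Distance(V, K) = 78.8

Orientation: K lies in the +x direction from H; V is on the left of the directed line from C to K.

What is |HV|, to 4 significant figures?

62.57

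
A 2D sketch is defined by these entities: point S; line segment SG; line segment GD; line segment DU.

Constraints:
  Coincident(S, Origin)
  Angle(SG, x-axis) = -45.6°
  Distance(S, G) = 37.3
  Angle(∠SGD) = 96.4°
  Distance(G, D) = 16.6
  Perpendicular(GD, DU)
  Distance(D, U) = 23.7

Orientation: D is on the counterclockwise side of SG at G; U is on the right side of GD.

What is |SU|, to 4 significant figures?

64.22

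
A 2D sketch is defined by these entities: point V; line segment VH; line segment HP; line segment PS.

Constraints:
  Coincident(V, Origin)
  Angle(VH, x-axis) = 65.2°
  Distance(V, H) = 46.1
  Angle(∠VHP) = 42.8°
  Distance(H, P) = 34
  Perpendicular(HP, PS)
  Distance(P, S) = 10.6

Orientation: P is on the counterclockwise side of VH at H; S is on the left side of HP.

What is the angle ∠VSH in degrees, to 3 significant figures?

107°

∠VHP = 42.8°, so HP runs at 65.2° + (180° − 42.8°) = 202° from the x-axis; with |HP| = 34.0, P = H + 34.0·(cos 202°, sin 202°) = (-12.1, 28.9). HP is perpendicular to PS; with |PS| = 10.6 on the left of HP, S = P + 10.6·(0.381, -0.925) = (-8.06, 19.1). Then cos ∠VSH = SV·SH / (|SV||SH|), giving 107°.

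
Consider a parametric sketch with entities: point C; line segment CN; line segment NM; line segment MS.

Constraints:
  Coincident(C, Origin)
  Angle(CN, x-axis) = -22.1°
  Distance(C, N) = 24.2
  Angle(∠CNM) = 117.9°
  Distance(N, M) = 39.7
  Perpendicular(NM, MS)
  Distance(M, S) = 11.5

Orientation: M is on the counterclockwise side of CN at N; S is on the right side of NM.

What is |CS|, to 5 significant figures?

60.704

C is at the origin; CN runs at -22.1° with length 24.2, so N = 24.2·(cos -22.1°, sin -22.1°) = (22.422, -9.1046). ∠CNM = 117.9°, so NM runs at -22.1° + (180° − 117.9°) = 40.000° from the x-axis; with |NM| = 39.7, M = N + 39.7·(cos 40.000°, sin 40.000°) = (52.834, 16.414). The perpendicularity gives MS at right angles to NM; with |MS| = 11.5 on the right of NM, S = M + 11.5·(0.64279, -0.76604) = (60.226, 7.6045). Then |CS| = |S − C| = 60.704.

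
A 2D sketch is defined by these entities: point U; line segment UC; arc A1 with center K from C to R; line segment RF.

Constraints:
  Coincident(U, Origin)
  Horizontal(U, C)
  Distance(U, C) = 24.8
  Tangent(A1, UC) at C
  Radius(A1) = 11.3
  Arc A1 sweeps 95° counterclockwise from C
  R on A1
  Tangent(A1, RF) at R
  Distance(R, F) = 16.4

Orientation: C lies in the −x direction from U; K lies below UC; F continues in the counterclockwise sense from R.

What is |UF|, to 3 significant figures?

44.9

U is at the origin; U and C share the same y with |UC| = 24.8 and C on the −x side, so C = (-24.8, 0.00). Since A1 is tangent to UC there, KC ⟂ UC, so K = C + (0, -11.3) = (-24.8, -11.3). On A1, C sits at bearing 90° from K; a 95° counterclockwise sweep puts R at bearing 185°, so R = K + 11.3·(cos 185°, sin 185°) = (-36.1, -12.3). The tangent condition forces KR to be normal to RF, so RF runs along (−sin 185°, cos 185°); with |RF| = 16.4, F = (-34.6, -28.6). Then |UF| = |F − U| = 44.9.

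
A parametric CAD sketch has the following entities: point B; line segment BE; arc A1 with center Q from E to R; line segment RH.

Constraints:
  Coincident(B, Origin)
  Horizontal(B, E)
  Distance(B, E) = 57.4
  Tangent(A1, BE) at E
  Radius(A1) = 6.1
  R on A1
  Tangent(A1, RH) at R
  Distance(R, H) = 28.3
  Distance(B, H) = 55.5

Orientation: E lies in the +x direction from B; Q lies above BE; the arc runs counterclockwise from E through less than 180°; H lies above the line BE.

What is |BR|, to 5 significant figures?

63.020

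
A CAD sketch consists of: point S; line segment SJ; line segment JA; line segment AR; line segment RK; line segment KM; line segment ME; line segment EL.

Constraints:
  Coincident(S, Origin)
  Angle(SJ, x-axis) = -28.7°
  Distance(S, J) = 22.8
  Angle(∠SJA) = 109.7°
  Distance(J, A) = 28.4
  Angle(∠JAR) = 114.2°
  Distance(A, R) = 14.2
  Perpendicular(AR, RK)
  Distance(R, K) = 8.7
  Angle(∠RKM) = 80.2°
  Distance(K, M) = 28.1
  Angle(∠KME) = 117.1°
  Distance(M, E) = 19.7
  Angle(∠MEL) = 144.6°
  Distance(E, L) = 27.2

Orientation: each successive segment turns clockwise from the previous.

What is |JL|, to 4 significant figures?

66.65

S is at the origin; SJ runs at -28.7° with length 22.8, so J = (20.00, -10.95). ∠SJA = 109.7° gives JA at -99.00° from the x-axis; with |JA| = 28.4, A = (15.56, -39.00). ∠JAR = 114.2° gives AR at -164.8° from the x-axis; with |AR| = 14.2, R = (1.853, -42.72). AR is perpendicular to RK, so RK runs at 105.2°; with |RK| = 8.7, K = (-0.4281, -34.33). ∠RKM = 80.2° gives KM at 5.400° from the x-axis; with |KM| = 28.1, M = (27.55, -31.68). ∠KME = 117.1° gives ME at -57.50° from the x-axis; with |ME| = 19.7, E = (38.13, -48.30). ∠MEL = 144.6° gives EL at -92.90° from the x-axis; with |EL| = 27.2, L = (36.76, -75.46). Then |JL| = |L − J| = 66.65.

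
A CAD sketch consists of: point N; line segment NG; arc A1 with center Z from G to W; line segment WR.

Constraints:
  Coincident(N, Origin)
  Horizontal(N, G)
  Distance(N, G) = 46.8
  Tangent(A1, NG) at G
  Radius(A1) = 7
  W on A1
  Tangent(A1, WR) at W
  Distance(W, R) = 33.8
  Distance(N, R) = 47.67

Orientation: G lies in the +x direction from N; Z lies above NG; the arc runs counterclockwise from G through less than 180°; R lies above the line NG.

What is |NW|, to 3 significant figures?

53.4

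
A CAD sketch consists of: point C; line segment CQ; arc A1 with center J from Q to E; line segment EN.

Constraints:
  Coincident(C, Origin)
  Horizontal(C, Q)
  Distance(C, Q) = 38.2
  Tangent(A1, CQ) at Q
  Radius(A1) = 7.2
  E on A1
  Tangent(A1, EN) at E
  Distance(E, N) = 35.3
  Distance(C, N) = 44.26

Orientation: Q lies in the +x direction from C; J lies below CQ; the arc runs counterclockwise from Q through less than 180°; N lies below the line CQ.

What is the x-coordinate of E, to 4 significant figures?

31.31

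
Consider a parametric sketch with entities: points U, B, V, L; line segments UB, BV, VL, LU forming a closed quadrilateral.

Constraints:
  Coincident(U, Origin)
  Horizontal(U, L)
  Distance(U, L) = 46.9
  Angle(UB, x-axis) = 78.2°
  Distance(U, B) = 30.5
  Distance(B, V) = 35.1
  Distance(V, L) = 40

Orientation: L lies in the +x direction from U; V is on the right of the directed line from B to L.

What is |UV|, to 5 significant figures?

8.9343

Checks: |BV| = 35.10 ✓; |VL| = 40.00 ✓.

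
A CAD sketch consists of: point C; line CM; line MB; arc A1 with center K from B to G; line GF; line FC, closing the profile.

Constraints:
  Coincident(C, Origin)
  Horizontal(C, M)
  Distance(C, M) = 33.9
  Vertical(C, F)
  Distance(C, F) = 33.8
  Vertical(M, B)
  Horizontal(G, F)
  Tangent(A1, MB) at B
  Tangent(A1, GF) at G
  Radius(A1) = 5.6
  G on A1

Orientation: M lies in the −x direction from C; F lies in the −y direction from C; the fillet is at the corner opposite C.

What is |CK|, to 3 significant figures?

40.0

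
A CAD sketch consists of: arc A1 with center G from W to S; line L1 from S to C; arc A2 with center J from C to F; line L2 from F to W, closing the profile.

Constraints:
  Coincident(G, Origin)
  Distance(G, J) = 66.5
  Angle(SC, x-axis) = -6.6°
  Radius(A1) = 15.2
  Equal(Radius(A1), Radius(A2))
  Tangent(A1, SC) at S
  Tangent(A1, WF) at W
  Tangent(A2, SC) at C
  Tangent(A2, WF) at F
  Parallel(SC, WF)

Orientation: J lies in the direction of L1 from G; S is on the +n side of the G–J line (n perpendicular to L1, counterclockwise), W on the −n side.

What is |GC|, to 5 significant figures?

68.215

Tangency of A1 to both parallel lines with radius 15.2 puts S and W at G ± 15.2·n: S = (1.7470, 15.099), W = (-1.7470, -15.099). Equal radii place C and F the same way about J: C = J + 15.2·n = (67.806, 7.4559), F = J − 15.2·n = (64.312, -22.743). Then |GC| = |C − G| = 68.215.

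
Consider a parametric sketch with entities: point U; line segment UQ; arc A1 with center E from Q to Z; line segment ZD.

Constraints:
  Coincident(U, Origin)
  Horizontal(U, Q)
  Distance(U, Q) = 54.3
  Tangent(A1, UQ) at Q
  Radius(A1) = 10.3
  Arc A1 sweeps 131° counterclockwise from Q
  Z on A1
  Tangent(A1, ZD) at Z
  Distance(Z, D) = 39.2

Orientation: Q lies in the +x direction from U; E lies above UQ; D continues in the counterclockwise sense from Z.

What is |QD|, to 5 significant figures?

49.975

On A1, Q sits at bearing -90° from E; a 131° counterclockwise sweep puts Z at bearing 41°, so Z = E + 10.3·(cos 41°, sin 41°) = (62.074, 17.057). Since A1 is tangent to ZD there, EZ ⟂ ZD, so ZD runs along (−sin 41°, cos 41°); with |ZD| = 39.2, D = (36.356, 46.642). Then |QD| = |D − Q| = 49.975.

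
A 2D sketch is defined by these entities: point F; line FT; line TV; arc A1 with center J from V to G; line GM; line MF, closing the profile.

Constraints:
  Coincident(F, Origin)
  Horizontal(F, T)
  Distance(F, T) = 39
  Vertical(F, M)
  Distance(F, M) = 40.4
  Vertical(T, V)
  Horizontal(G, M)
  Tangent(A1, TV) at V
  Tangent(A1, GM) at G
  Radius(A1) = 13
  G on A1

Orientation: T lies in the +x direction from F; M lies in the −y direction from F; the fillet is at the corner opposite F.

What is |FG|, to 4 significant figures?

48.04

F is at the origin; F and T share the same y with |FT| = 39.0 and T on the +x side, so T = (39.00, 0.000). FM is vertical with |FM| = 40.4 and M on the −y side, so M = (0.000, -40.40). The virtual corner opposite F is at (39.00, -40.40). The tangent condition forces JV to be normal to TV and the tangent condition forces JG to be normal to GM, with radius 13.0, so the center J sits 13.0 in from both sides at J = (26.00, -27.40). That places the tangent points at V = (39.00, -27.40) on TV and G = (26.00, -40.40) on GM. Then |FG| = |G − F| = 48.04.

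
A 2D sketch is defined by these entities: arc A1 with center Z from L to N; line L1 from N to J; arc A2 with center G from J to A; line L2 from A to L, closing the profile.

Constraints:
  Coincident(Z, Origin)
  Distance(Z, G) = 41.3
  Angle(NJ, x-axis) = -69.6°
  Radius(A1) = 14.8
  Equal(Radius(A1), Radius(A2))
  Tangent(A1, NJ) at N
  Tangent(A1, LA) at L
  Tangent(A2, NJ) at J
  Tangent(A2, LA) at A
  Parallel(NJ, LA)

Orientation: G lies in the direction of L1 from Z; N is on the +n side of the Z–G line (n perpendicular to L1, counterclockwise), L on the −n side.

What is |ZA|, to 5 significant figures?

43.872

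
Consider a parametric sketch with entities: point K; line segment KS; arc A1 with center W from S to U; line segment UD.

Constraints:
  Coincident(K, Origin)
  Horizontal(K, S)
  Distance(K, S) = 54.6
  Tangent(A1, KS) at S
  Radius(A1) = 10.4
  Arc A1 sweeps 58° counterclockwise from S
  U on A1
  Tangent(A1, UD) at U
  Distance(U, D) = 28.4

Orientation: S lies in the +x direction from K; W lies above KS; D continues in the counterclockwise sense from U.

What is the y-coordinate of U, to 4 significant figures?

4.889

K is at the origin; K and S share the same y with |KS| = 54.6 and S on the +x side, so S = (54.60, 0.000). A1 meets KS tangentially, so WS is at right angles to KS, so W = S + (0, 10.4) = (54.60, 10.40). On A1, S sits at bearing -90° from W; a 58° counterclockwise sweep puts U at bearing -32°, so U = W + 10.4·(cos -32°, sin -32°) = (63.42, 4.889). So U.y = 4.889.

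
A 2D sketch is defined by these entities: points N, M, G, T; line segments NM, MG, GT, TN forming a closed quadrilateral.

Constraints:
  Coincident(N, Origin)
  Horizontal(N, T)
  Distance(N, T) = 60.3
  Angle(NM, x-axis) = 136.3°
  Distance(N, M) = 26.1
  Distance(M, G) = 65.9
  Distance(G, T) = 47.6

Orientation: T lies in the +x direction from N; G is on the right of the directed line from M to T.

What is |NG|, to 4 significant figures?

39.97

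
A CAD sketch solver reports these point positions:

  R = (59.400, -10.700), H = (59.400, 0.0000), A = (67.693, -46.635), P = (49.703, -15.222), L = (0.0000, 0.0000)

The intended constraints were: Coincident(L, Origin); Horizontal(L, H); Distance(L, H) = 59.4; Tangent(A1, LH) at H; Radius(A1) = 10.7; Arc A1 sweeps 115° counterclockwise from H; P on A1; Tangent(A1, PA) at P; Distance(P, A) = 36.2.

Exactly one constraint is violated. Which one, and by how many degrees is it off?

Tangent(A1, PA) at P — off by 4.80°.

L = (0.00, 0.00) ✓; L.y = 0.00, H.y = 0.00 ✓; |LH| = 59.40 ✓; ∠(RH, HL) = 90.00° ✓; |RH| = 10.70 ✓; bearing(R→P) − bearing(R→H) = 115.0° ✓; |RP| = 10.70 ✓; ∠(RP, PA) = 85.20° ✗; |PA| = 36.20 ✓.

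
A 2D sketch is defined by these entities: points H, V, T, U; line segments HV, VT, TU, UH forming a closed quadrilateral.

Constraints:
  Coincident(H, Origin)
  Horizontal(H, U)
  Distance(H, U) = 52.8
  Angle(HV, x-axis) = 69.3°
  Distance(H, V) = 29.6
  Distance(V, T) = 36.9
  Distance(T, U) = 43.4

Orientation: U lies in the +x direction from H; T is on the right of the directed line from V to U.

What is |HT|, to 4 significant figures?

13.88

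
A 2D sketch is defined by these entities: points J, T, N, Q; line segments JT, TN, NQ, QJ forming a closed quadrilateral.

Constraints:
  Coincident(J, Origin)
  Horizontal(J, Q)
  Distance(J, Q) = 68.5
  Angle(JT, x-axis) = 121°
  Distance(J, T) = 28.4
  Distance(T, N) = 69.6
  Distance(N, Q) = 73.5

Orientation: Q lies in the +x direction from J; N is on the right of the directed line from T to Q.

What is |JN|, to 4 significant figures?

42.26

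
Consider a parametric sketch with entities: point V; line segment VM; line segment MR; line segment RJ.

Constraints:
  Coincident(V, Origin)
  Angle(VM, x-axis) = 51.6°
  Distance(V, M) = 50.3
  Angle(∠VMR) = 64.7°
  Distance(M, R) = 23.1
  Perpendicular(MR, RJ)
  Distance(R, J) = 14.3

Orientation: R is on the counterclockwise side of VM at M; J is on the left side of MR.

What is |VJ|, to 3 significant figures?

31.2

V is at the origin; VM runs at 51.6° with length 50.3, so M = 50.3·(cos 51.6°, sin 51.6°) = (31.2, 39.4). ∠VMR = 64.7°, so MR runs at 51.6° + (180° − 64.7°) = 167° from the x-axis; with |MR| = 23.1, R = M + 23.1·(cos 167°, sin 167°) = (8.74, 44.7). MR ⟂ RJ; with |RJ| = 14.3 on the left of MR, J = R + 14.3·(-0.227, -0.974) = (5.50, 30.7). Then |VJ| = |J − V| = 31.2.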